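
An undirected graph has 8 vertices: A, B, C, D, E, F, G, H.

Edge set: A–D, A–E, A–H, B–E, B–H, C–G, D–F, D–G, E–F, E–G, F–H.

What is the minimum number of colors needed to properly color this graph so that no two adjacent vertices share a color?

D and F are adjacent, so at least 2 colors are needed.
One proper 2-coloring: A=2, B=2, C=1, D=1, E=1, F=2, G=2, H=1. Every edge joins two different colors.

2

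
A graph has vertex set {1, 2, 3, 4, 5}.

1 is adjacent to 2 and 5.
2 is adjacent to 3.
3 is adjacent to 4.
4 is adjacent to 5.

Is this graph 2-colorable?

The cycle 5-4-3-2-1-5 has odd length 5, so it cannot be 2-colored; at least 3 colors are needed.
So 2 colors are not enough.

No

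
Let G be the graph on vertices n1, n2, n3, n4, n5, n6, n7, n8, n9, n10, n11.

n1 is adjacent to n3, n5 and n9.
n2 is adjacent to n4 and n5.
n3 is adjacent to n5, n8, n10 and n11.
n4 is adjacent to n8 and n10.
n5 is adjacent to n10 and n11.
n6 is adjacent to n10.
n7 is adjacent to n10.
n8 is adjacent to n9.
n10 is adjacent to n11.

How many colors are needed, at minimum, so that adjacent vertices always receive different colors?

4

n3, n5, n10, n11 form a clique, so at least 4 colors are needed.
4 colors suffice: color 1 → {n1, n2, n8, n10}; color 2 → {n3, n4, n6, n7, n9}; color 3 → {n5}; color 4 → {n11}. Every edge joins two different colors.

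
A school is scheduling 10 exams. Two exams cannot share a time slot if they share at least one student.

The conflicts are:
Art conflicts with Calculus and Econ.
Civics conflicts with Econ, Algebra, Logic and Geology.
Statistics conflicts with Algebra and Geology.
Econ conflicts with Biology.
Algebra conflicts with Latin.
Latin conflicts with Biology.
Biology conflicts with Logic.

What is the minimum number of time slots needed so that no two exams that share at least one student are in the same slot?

The cycle Algebra-Latin-Biology-Econ-Civics-Algebra has odd length 5, so it cannot be 2-colored; at least 3 time slots are needed.
3 time slots suffice: Art=1, Civics=1, Statistics=1, Calculus=2, Econ=2, Algebra=2, Latin=3, Biology=1, Logic=2, Geology=2. Every pair that conflicts lands in different time slots.

3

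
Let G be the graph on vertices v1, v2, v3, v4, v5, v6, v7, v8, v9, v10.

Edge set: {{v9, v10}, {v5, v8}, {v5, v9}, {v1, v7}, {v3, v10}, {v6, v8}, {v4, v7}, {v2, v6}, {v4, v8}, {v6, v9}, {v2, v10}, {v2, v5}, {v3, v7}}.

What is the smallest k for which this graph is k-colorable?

3

The cycle v3-v10-v2-v5-v8-v4-v7-v3 has odd length 7, so it cannot be 2-colored; at least 3 colors are needed.
3 colors suffice: color R → {v5, v6, v7, v10}; color B → {v1, v2, v3, v8, v9}; color G → {v4}. Every edge joins two different colors.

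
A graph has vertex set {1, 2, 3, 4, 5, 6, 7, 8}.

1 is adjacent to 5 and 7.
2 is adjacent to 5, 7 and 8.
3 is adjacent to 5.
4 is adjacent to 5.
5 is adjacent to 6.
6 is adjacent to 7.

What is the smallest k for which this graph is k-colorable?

2

3 and 5 are adjacent, so at least 2 colors are needed.
2 colors suffice: color a → {5, 7, 8}; color b → {1, 2, 3, 4, 6}. No two adjacent vertices share a color.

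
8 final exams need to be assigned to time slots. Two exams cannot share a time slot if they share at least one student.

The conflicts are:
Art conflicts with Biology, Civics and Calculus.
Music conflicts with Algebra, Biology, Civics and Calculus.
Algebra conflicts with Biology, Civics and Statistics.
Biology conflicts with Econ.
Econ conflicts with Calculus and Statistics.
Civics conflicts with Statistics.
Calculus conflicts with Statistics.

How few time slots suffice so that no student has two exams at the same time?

Algebra, Civics, Statistics are mutually in conflict, so at least 3 time slots are needed.
3 time slots suffice: time slot 1 → {Biology, Civics, Calculus}; time slot 2 → {Art, Music, Statistics}; time slot 3 → {Algebra, Econ}. No two conflicting exams share a time slot.

3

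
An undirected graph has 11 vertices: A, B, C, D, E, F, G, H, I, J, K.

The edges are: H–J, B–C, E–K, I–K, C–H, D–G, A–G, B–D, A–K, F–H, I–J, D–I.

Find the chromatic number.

3

The cycle G-D-I-K-A-G has odd length 5, so it cannot be 2-colored; at least 3 colors are needed.
3 colors suffice: color red → {D, H, K}; color blue → {C, E, F, G, I}; color green → {A, B, J}. Each edge has distinct colors on its endpoints.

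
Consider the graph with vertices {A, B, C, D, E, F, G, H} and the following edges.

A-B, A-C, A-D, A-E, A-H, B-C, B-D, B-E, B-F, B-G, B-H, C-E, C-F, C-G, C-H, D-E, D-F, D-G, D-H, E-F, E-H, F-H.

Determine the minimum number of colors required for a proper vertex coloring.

5

B, D, E, F, H are mutually adjacent (a clique of size 5), so at least 5 colors are needed.
One proper 5-coloring: A=purple, B=red, C=green, D=green, E=yellow, F=purple, G=blue, H=blue. Each edge has distinct colors on its endpoints.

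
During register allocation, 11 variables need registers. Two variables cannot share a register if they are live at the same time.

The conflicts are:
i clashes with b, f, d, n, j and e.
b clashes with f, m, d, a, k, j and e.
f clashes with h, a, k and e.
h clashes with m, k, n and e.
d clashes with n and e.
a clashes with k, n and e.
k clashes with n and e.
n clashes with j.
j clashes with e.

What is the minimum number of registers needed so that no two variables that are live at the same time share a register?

5

b, f, a, k, e all conflict with each other, so at least 5 registers are needed.
5 registers suffice: register 1 → {b, n}; register 2 → {m, e}; register 3 → {i, k}; register 4 → {f, d, j}; register 5 → {h, a}. Each listed conflict is separated.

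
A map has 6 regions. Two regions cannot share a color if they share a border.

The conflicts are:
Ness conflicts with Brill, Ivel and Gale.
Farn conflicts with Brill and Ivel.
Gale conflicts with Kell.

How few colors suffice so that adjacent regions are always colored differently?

2

Ness and Brill conflict, so at least 2 colors are needed.
A valid assignment using 2 colors: Ness=1, Farn=1, Brill=2, Ivel=2, Gale=2, Kell=1. Every pair that conflicts lands in different colors.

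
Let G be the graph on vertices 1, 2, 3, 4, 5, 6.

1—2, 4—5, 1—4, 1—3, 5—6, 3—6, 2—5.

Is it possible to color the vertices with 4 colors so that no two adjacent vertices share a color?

Yes

The chromatic number is 3. The cycle 1-4-5-6-3-1 has odd length 5, so it cannot be 2-colored; at least 3 colors are needed.
3 colors suffice: color a → {1, 5}; color b → {2, 4, 6}; color c → {3}.
Since 4 ≥ 3, a proper 4-coloring certainly exists.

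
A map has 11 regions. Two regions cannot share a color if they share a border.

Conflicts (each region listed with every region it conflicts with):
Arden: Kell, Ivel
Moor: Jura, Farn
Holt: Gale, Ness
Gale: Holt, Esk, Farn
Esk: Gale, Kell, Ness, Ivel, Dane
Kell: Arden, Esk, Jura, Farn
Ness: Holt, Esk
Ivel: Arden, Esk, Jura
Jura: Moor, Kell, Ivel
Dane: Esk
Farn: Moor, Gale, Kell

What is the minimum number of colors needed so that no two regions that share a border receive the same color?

2

Moor and Jura conflict, so at least 2 colors are needed.
A valid assignment using 2 colors: Arden=1, Moor=2, Holt=1, Gale=2, Esk=1, Kell=2, Ness=2, Ivel=2, Jura=1, Dane=2, Farn=1. No two conflicting regions share a color.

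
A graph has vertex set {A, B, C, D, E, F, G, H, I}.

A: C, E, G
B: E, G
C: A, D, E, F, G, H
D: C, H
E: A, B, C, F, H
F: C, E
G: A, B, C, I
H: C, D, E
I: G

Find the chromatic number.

3

C, E, H are mutually adjacent, so at least 3 colors are needed.
One proper 3-coloring: A=3, B=1, C=1, D=2, E=2, F=3, G=2, H=3, I=1. Each edge has distinct colors on its endpoints.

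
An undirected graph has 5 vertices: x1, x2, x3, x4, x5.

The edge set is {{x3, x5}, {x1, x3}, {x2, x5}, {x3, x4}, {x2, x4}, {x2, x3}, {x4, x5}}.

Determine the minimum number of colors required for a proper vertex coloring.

4

x2, x3, x4, x5 form a clique, so at least 4 colors are needed.
4 colors suffice: color 1 → {x3}; color 2 → {x1, x5}; color 3 → {x2}; color 4 → {x4}. No two adjacent vertices share a color.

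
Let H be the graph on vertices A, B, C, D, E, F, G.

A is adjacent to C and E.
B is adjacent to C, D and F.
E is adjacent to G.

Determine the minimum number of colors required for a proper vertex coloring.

2

A and C are adjacent, so at least 2 colors are needed.
One proper 2-coloring: A=red, B=red, C=blue, D=blue, E=blue, F=blue, G=red. No two adjacent vertices share a color.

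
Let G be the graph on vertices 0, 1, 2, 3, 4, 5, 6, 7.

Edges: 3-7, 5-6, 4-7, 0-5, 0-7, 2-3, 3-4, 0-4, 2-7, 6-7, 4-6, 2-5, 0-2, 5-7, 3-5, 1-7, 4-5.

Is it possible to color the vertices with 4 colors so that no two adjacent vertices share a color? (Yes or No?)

The chromatic number is 4. 4, 5, 6, 7 form a clique, so at least 4 colors are needed.
One proper 4-coloring: 0=d, 1=b, 2=c, 3=d, 4=c, 5=b, 6=d, 7=a.
That is already a proper 4-coloring.

Yes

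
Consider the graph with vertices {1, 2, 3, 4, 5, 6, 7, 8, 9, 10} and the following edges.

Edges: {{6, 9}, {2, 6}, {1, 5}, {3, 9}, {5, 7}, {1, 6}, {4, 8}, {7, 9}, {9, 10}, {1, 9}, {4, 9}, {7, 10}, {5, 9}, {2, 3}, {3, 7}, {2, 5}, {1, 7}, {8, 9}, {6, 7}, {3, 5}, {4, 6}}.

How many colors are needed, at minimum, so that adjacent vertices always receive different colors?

4

3, 5, 7, 9 are pairwise adjacent (a clique of size 4), so at least 4 colors are needed.
4 colors suffice: color red → {2, 9}; color blue → {4, 7}; color green → {5, 6, 8, 10}; color yellow → {1, 3}. Every edge joins two different colors.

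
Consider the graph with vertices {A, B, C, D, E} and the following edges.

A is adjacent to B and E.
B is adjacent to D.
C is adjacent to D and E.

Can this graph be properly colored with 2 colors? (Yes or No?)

The cycle B-D-C-E-A-B has odd length 5, so it cannot be 2-colored; at least 3 colors are needed.
So 2 colors are not enough.

No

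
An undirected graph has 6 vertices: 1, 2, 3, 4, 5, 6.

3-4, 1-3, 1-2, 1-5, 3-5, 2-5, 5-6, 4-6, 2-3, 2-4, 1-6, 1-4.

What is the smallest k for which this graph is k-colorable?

1, 2, 3, 4 are pairwise adjacent (a clique of size 4), so at least 4 colors are needed.
4 colors suffice: 1=red, 2=green, 3=yellow, 4=blue, 5=blue, 6=green. Every edge joins two different colors.

4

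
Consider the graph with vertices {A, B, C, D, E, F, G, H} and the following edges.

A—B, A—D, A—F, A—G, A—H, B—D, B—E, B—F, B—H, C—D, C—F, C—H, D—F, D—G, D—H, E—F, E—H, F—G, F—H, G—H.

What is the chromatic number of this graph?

A, B, D, F, H form a clique, so at least 5 colors are needed.
5 colors suffice: color 1 → {F}; color 2 → {H}; color 3 → {D, E}; color 4 → {A, C}; color 5 → {B, G}. No two adjacent vertices share a color.

5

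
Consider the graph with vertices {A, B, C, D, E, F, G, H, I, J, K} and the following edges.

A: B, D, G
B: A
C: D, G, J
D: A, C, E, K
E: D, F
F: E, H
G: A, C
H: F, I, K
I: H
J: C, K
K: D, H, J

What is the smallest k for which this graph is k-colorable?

The cycle D-K-H-F-E-D has odd length 5, so it cannot be 2-colored; at least 3 colors are needed.
3 colors suffice: color 1 → {B, D, G, H, J}; color 2 → {A, C, F, I, K}; color 3 → {E}. Every edge joins two different colors.

3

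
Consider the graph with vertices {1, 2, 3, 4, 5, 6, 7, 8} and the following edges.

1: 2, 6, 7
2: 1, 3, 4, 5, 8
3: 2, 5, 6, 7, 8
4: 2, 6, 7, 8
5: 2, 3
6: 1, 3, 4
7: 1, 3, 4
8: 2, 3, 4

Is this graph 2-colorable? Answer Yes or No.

No

2, 4, 8 are mutually adjacent, so at least 3 colors are needed.
So 2 colors are not enough.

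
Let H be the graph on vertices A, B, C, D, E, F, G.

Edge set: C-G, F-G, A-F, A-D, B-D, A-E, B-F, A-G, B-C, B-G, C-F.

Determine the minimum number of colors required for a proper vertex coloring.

4

B, C, F, G are pairwise adjacent (a clique of size 4), so at least 4 colors are needed.
A valid assignment using 4 colors: A=2, B=2, C=4, D=1, E=1, F=3, G=1. Every edge joins two different colors.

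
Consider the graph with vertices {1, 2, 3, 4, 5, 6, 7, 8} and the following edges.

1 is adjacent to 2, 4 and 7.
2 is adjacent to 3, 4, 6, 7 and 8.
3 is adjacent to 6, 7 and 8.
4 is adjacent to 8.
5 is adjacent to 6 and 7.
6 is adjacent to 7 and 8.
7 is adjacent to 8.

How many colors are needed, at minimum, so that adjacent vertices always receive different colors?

5

2, 3, 6, 7, 8 are mutually adjacent (a clique of size 5), so at least 5 colors are needed.
A valid assignment using 5 colors: 1=c, 2=a, 3=e, 4=b, 5=a, 6=c, 7=b, 8=d. Every edge joins two different colors.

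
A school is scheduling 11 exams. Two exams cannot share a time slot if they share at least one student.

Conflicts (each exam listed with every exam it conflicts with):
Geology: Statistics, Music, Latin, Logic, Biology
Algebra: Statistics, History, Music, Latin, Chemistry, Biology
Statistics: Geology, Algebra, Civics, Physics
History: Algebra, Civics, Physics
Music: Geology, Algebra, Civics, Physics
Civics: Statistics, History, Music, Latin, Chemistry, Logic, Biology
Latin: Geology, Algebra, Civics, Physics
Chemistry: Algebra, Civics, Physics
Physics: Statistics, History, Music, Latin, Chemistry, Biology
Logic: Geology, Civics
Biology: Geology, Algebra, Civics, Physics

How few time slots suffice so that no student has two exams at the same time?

2

Geology and Logic conflict, so at least 2 time slots are needed.
2 time slots suffice: time slot 1 → {Geology, Algebra, Civics, Physics}; time slot 2 → {Statistics, History, Music, Latin, Chemistry, Logic, Biology}. No two conflicting exams share a time slot.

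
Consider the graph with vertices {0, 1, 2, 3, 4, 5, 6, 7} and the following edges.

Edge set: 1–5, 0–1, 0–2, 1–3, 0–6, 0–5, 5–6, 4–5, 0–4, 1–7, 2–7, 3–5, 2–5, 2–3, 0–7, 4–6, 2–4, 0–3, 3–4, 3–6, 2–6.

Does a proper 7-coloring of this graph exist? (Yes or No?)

Yes

The chromatic number is 6. 0, 2, 3, 4, 5, 6 are pairwise adjacent (a clique of size 6), so at least 6 colors are needed.
One proper 6-coloring: 0=a, 1=b, 2=b, 3=d, 4=e, 5=c, 6=f, 7=c.
Since 7 ≥ 6, a proper 7-coloring certainly exists.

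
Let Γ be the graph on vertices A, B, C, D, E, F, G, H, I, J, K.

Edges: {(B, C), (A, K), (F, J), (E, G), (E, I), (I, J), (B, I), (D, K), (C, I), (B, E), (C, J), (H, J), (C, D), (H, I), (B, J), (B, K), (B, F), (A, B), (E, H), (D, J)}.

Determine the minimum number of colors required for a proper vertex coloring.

4

B, C, I, J form a clique, so at least 4 colors are needed.
4 colors suffice: A=3, B=1, C=4, D=1, E=2, F=3, G=1, H=1, I=3, J=2, K=2. No two adjacent vertices share a color.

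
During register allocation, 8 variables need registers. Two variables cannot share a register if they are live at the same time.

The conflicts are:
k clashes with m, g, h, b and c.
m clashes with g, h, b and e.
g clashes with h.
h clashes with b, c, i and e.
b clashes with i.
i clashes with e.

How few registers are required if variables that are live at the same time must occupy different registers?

k, m, h, b pairwise conflict, so at least 4 registers are needed.
4 registers suffice: register 1 → {h}; register 2 → {m, c, i}; register 3 → {k, e}; register 4 → {g, b}. Each listed conflict is separated.

4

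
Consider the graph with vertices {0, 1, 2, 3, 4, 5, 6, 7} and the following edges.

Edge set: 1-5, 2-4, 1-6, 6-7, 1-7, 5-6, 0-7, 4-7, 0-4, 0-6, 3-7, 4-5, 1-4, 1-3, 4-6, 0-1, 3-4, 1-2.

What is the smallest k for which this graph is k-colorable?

5

0, 1, 4, 6, 7 are mutually adjacent (a clique of size 5), so at least 5 colors are needed.
5 colors suffice: color a → {4}; color b → {1}; color c → {2, 5, 7}; color d → {3, 6}; color e → {0}. Every edge joins two different colors.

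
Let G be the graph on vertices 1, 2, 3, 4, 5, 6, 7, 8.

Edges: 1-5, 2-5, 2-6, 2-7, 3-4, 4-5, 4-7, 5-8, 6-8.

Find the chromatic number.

2

3 and 4 are adjacent, so at least 2 colors are needed.
A valid assignment using 2 colors: 1=blue, 2=blue, 3=red, 4=blue, 5=red, 6=red, 7=red, 8=blue. Every edge joins two different colors.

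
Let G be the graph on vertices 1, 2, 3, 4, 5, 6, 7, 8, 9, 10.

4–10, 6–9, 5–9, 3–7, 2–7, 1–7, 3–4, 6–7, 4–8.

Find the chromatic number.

2

5 and 9 are adjacent, so at least 2 colors are needed.
A valid assignment using 2 colors: 1=b, 2=b, 3=b, 4=a, 5=b, 6=b, 7=a, 8=b, 9=a, 10=b. Each edge has distinct colors on its endpoints.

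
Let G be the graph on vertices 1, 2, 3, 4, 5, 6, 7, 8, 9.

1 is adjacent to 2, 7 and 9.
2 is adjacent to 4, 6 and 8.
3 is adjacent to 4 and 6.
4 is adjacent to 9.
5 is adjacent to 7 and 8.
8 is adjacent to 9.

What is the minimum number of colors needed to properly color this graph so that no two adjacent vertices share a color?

3

The cycle 1-2-8-5-7-1 has odd length 5, so it cannot be 2-colored; at least 3 colors are needed.
3 colors suffice: color red → {2, 3, 7, 9}; color blue → {1, 4, 6, 8}; color green → {5}. No two adjacent vertices share a color.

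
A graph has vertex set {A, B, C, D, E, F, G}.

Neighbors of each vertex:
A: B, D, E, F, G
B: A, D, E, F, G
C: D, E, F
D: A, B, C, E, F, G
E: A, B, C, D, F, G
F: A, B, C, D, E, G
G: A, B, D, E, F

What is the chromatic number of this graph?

A, B, D, E, F, G are mutually adjacent (a clique of size 6), so at least 6 colors are needed.
6 colors suffice: A=6, B=5, C=4, D=1, E=3, F=2, G=4. Each edge has distinct colors on its endpoints.

6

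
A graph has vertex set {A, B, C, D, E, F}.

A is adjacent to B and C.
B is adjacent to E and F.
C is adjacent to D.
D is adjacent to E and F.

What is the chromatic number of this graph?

3

The cycle E-D-C-A-B-E has odd length 5, so it cannot be 2-colored; at least 3 colors are needed.
One proper 3-coloring: A=3, B=1, C=2, D=1, E=2, F=2. Each edge has distinct colors on its endpoints.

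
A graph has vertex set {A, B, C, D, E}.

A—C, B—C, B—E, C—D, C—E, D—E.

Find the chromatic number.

3

B, C, E are mutually adjacent, so at least 3 colors are needed.
One proper 3-coloring: A=blue, B=green, C=red, D=green, E=blue. No two adjacent vertices share a color.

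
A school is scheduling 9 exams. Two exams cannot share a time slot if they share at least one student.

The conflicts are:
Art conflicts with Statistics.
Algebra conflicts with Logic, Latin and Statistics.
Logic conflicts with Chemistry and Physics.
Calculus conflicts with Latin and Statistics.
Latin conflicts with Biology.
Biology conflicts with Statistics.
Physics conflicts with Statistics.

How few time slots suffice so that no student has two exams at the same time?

Art and Statistics conflict, so at least 2 time slots are needed.
2 time slots suffice: time slot 1 → {Logic, Latin, Statistics}; time slot 2 → {Art, Algebra, Calculus, Chemistry, Biology, Physics}. Every pair that conflicts lands in different time slots.

2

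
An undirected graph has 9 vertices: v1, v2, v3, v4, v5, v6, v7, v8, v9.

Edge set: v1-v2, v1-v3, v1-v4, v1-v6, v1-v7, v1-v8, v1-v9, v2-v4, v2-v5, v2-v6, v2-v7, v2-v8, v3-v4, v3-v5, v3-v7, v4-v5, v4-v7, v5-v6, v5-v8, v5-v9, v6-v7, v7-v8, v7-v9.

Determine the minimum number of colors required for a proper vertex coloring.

4

v1, v2, v7, v8 are mutually adjacent (a clique of size 4), so at least 4 colors are needed.
4 colors suffice: color R → {v5, v7}; color B → {v1}; color G → {v2, v3, v9}; color Y → {v4, v6, v8}. Every edge joins two different colors.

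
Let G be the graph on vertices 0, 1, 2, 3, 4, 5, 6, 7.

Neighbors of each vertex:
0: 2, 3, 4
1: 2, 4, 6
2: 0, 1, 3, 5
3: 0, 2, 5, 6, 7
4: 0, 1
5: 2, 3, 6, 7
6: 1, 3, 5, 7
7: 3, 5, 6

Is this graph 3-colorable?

3, 5, 6, 7 are pairwise adjacent (a clique of size 4), so at least 4 colors are needed.
So 3 colors are not enough.

No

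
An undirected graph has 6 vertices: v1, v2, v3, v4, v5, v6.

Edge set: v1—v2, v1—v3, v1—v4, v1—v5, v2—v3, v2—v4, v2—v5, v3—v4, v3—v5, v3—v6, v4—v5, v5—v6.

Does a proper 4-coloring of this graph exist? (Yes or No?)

v1, v2, v3, v4, v5 are pairwise adjacent (a clique of size 5), so at least 5 colors are needed.
So 4 colors are not enough.

No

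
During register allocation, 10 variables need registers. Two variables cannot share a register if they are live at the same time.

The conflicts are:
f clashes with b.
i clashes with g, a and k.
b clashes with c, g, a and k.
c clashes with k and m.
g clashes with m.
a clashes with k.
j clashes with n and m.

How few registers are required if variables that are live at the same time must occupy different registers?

3

b, c, k are mutually in conflict, so at least 3 registers are needed.
A valid assignment using 3 registers: f=2, i=1, b=1, c=3, g=2, a=3, k=2, j=2, n=1, m=1. No two conflicting variables share a register.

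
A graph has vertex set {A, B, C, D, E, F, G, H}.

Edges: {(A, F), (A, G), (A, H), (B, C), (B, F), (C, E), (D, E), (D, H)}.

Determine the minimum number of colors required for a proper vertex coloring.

3

The cycle F-A-H-D-E-C-B-F has odd length 7, so it cannot be 2-colored; at least 3 colors are needed.
One proper 3-coloring: A=red, B=red, C=green, D=red, E=blue, F=blue, G=blue, H=blue. Every edge joins two different colors.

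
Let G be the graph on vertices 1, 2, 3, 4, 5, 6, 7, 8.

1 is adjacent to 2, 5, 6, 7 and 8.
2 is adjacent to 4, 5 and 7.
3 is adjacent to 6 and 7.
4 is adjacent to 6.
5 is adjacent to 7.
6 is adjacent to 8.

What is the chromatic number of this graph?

1, 2, 5, 7 are pairwise adjacent (a clique of size 4), so at least 4 colors are needed.
4 colors suffice: color red → {1, 3, 4}; color blue → {2, 6}; color green → {7, 8}; color yellow → {5}. No two adjacent vertices share a color.

4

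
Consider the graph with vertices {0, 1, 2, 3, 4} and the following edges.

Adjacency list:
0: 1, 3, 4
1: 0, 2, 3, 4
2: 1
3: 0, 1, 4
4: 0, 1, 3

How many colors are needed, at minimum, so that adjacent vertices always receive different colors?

0, 1, 3, 4 are mutually adjacent (a clique of size 4), so at least 4 colors are needed.
One proper 4-coloring: 0=yellow, 1=red, 2=blue, 3=blue, 4=green. Each edge has distinct colors on its endpoints.

4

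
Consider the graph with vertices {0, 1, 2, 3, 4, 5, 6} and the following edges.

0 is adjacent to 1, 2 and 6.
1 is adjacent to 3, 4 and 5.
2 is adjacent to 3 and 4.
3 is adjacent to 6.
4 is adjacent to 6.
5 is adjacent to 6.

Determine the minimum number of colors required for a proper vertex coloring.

2

0 and 2 are adjacent, so at least 2 colors are needed.
One proper 2-coloring: 0=b, 1=a, 2=a, 3=b, 4=b, 5=b, 6=a. Each edge has distinct colors on its endpoints.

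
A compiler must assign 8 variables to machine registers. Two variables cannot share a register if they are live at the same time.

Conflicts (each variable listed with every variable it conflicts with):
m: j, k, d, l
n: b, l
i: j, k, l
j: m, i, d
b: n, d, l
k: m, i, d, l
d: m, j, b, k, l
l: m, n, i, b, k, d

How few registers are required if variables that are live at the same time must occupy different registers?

m, k, d, l pairwise conflict, so at least 4 registers are needed.
4 registers suffice: register 1 → {j, l}; register 2 → {n, i, d}; register 3 → {b, k}; register 4 → {m}. Each listed conflict is separated.

4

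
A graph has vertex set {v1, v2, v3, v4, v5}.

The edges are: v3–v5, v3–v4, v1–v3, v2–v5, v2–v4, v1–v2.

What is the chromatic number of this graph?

v3 and v4 are adjacent, so at least 2 colors are needed.
2 colors suffice: v1=2, v2=1, v3=1, v4=2, v5=2. Every edge joins two different colors.

2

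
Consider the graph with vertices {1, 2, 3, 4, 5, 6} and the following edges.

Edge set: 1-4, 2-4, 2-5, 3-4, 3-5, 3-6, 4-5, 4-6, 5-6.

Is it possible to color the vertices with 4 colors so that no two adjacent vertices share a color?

Yes

The chromatic number is 4. 3, 4, 5, 6 are pairwise adjacent (a clique of size 4), so at least 4 colors are needed.
4 colors suffice: color a → {4}; color b → {1, 5}; color c → {2, 3}; color d → {6}.
That is already a proper 4-coloring.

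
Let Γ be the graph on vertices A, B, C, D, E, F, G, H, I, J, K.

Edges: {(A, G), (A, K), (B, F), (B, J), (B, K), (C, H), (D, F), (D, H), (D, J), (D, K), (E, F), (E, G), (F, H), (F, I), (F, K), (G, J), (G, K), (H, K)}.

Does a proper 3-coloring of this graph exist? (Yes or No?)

D, F, H, K are pairwise adjacent (a clique of size 4), so at least 4 colors are needed.
So 3 colors are not enough.

No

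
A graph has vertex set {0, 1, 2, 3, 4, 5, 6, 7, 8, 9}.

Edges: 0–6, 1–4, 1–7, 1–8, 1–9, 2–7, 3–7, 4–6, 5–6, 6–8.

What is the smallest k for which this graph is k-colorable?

2

5 and 6 are adjacent, so at least 2 colors are needed.
One proper 2-coloring: 0=blue, 1=red, 2=red, 3=red, 4=blue, 5=blue, 6=red, 7=blue, 8=blue, 9=blue. Every edge joins two different colors.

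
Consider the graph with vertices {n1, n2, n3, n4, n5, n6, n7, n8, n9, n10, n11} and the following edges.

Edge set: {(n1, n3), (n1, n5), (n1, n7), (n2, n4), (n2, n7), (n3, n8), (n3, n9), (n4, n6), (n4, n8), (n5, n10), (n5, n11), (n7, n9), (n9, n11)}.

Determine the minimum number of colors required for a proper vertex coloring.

3

The cycle n5-n1-n7-n9-n11-n5 has odd length 5, so it cannot be 2-colored; at least 3 colors are needed.
One proper 3-coloring: n1=blue, n2=blue, n3=red, n4=red, n5=red, n6=blue, n7=red, n8=blue, n9=blue, n10=blue, n11=green. Every edge joins two different colors.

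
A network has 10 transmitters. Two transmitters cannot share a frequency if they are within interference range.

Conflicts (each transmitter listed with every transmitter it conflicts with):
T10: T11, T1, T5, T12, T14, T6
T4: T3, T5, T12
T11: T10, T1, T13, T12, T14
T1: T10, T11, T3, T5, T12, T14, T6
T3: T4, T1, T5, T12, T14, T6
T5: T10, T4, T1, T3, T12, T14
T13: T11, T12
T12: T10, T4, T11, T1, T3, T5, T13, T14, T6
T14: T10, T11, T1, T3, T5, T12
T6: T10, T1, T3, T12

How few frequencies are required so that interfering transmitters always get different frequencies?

T10, T11, T1, T12, T14 pairwise conflict, so at least 5 frequencies are needed.
A valid assignment using 5 frequencies: T10=4, T4=2, T11=3, T1=2, T3=4, T5=3, T13=2, T12=1, T14=5, T6=3. Every pair that conflicts lands in different frequencies.

5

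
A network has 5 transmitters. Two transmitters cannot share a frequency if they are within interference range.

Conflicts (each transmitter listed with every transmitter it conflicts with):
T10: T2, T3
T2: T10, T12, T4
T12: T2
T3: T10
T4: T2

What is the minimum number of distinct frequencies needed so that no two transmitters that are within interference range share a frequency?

2

T10 and T2 conflict, so at least 2 frequencies are needed.
2 frequencies suffice: frequency 1 → {T2, T3}; frequency 2 → {T10, T12, T4}. No two conflicting transmitters share a frequency.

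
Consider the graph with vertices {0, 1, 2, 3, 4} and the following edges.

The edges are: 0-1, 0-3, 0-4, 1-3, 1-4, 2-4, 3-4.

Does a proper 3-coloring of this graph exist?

No

0, 1, 3, 4 form a clique, so at least 4 colors are needed.
So 3 colors are not enough.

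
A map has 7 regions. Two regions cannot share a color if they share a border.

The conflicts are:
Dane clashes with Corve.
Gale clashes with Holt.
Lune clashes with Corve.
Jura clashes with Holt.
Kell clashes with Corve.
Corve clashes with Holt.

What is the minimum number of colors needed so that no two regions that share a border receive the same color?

2

Corve and Holt conflict, so at least 2 colors are needed.
2 colors suffice: Dane=2, Gale=1, Lune=2, Jura=1, Kell=2, Corve=1, Holt=2. No two conflicting regions share a color.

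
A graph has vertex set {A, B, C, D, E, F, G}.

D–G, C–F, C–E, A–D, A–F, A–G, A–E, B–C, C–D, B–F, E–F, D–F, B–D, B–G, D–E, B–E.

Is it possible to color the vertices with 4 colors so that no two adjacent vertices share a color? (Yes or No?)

No

B, C, D, E, F form a clique, so at least 5 colors are needed.
So 4 colors are not enough.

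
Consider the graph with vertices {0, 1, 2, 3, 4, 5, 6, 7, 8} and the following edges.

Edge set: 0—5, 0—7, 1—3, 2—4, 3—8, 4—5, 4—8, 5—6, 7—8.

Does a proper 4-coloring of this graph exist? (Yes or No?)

Yes

The chromatic number is 3. The cycle 4-5-0-7-8-4 has odd length 5, so it cannot be 2-colored; at least 3 colors are needed.
3 colors suffice: 0=b, 1=a, 2=a, 3=b, 4=b, 5=a, 6=b, 7=c, 8=a.
Since 4 ≥ 3, a proper 4-coloring certainly exists.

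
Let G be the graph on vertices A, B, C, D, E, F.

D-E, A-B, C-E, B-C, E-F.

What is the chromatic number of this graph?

2

E and F are adjacent, so at least 2 colors are needed.
2 colors suffice: color red → {B, E}; color blue → {A, C, D, F}. Each edge has distinct colors on its endpoints.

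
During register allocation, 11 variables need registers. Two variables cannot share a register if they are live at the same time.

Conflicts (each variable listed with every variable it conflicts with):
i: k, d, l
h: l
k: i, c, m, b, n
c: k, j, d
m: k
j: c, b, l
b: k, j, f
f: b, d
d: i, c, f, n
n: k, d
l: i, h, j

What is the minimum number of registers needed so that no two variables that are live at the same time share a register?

The cycle d-i-l-j-c-d has odd length 5, so it cannot be 2-colored; at least 3 registers are needed.
3 registers suffice: register 1 → {k, d, l}; register 2 → {i, h, m, j, f, n}; register 3 → {c, b}. No two conflicting variables share a register.

3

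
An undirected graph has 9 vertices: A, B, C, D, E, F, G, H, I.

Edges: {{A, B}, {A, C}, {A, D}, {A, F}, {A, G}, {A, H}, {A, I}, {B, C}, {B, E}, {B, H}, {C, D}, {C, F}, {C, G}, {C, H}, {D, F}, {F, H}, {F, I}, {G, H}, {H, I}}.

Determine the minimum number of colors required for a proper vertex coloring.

A, B, C, H are mutually adjacent (a clique of size 4), so at least 4 colors are needed.
One proper 4-coloring: A=red, B=yellow, C=green, D=blue, E=red, F=yellow, G=yellow, H=blue, I=green. Each edge has distinct colors on its endpoints.

4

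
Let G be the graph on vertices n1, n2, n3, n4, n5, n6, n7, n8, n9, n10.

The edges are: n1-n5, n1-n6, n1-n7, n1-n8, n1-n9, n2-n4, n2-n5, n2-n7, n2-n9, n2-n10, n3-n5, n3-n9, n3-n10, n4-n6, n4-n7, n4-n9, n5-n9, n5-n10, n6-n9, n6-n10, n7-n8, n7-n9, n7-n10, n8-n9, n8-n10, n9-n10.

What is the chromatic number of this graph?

4

n1, n7, n8, n9 are pairwise adjacent (a clique of size 4), so at least 4 colors are needed.
4 colors suffice: color red → {n9}; color blue → {n1, n4, n10}; color green → {n5, n6, n7}; color yellow → {n2, n3, n8}. Each edge has distinct colors on its endpoints.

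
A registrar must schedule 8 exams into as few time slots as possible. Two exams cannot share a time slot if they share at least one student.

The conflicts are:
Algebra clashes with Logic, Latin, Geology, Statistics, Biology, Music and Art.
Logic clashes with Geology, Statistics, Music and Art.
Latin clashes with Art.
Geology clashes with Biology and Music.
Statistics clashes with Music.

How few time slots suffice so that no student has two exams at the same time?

Algebra, Logic, Geology, Music are mutually in conflict, so at least 4 time slots are needed.
4 time slots suffice: time slot 1 → {Algebra}; time slot 2 → {Logic, Latin, Biology}; time slot 3 → {Music, Art}; time slot 4 → {Geology, Statistics}. Every pair that conflicts lands in different time slots.

4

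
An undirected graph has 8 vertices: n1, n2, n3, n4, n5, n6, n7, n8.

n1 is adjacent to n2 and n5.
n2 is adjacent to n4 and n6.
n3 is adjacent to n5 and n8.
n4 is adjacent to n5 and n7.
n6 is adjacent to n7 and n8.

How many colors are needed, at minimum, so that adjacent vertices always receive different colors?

2

n6 and n7 are adjacent, so at least 2 colors are needed.
2 colors suffice: color 1 → {n2, n5, n7, n8}; color 2 → {n1, n3, n4, n6}. No two adjacent vertices share a color.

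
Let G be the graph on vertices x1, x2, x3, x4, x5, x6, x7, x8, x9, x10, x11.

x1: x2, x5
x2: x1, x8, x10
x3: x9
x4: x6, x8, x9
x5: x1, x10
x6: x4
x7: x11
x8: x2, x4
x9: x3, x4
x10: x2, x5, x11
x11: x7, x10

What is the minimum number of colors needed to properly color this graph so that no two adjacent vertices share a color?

x7 and x11 are adjacent, so at least 2 colors are needed.
2 colors suffice: color 1 → {x1, x6, x7, x8, x9, x10}; color 2 → {x2, x3, x4, x5, x11}. Each edge has distinct colors on its endpoints.

2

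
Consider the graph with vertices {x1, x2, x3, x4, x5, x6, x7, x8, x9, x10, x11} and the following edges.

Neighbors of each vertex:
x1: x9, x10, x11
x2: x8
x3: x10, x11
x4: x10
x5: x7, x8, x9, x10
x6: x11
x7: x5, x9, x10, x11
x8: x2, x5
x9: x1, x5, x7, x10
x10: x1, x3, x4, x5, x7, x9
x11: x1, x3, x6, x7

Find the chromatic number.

x5, x7, x9, x10 are pairwise adjacent (a clique of size 4), so at least 4 colors are needed.
4 colors suffice: color 1 → {x8, x10, x11}; color 2 → {x1, x2, x3, x4, x5, x6}; color 3 → {x9}; color 4 → {x7}. No two adjacent vertices share a color.

4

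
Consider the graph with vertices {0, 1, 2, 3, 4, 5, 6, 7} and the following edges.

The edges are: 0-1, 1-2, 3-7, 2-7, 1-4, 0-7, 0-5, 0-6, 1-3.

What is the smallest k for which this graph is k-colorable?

2

0 and 7 are adjacent, so at least 2 colors are needed.
One proper 2-coloring: 0=red, 1=blue, 2=red, 3=red, 4=red, 5=blue, 6=blue, 7=blue. Each edge has distinct colors on its endpoints.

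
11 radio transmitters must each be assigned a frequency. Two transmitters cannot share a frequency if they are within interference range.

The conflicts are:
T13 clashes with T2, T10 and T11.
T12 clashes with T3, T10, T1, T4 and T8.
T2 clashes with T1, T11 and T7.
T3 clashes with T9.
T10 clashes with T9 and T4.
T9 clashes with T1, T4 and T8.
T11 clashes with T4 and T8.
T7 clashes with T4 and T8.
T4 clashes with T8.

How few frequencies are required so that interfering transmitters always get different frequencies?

3

T13, T2, T11 pairwise conflict, so at least 3 frequencies are needed.
3 frequencies suffice: frequency 1 → {T13, T3, T1, T4}; frequency 2 → {T12, T9, T11, T7}; frequency 3 → {T2, T10, T8}. Each listed conflict is separated.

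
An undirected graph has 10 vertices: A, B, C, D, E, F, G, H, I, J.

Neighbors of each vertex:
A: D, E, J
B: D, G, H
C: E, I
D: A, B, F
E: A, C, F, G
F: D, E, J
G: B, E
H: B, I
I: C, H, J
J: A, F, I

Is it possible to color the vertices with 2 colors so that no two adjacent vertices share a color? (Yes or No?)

No

The cycle J-F-E-C-I-J has odd length 5, so it cannot be 2-colored; at least 3 colors are needed.
So 2 colors are not enough.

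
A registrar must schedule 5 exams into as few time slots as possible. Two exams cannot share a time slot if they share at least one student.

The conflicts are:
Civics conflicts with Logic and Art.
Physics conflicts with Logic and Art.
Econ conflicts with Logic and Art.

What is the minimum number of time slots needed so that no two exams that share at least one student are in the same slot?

2

Civics and Logic conflict, so at least 2 time slots are needed.
2 time slots suffice: time slot 1 → {Logic, Art}; time slot 2 → {Civics, Physics, Econ}. Every pair that conflicts lands in different time slots.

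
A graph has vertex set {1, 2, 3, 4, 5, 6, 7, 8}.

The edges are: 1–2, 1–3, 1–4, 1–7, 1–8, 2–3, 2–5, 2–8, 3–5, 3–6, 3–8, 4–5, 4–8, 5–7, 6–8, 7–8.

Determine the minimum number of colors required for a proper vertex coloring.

1, 2, 3, 8 are pairwise adjacent (a clique of size 4), so at least 4 colors are needed.
4 colors suffice: 1=blue, 2=yellow, 3=green, 4=green, 5=red, 6=blue, 7=green, 8=red. No two adjacent vertices share a color.

4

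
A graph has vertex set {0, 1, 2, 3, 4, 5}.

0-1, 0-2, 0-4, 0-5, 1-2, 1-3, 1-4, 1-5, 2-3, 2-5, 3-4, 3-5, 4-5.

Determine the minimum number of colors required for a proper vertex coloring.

0, 1, 2, 5 form a clique, so at least 4 colors are needed.
4 colors suffice: 0=yellow, 1=red, 2=green, 3=yellow, 4=green, 5=blue. Each edge has distinct colors on its endpoints.

4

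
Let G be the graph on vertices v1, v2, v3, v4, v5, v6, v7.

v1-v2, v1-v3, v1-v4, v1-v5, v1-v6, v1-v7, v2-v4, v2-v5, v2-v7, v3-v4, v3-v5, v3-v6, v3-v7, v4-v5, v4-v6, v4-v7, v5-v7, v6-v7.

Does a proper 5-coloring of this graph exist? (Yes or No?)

Yes

The chromatic number is 5. v1, v2, v4, v5, v7 are mutually adjacent (a clique of size 5), so at least 5 colors are needed.
5 colors suffice: color 1 → {v7}; color 2 → {v4}; color 3 → {v1}; color 4 → {v2, v3}; color 5 → {v5, v6}.
That is already a proper 5-coloring.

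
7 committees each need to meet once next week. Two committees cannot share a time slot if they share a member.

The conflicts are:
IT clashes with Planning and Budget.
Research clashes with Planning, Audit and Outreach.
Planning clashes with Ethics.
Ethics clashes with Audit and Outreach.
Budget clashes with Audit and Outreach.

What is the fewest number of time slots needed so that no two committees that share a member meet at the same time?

3

The cycle Audit-Budget-IT-Planning-Research-Audit has odd length 5, so it cannot be 2-colored; at least 3 time slots are needed.
3 time slots suffice: time slot 1 → {Planning, Audit, Outreach}; time slot 2 → {Research, Ethics, Budget}; time slot 3 → {IT}. Every pair that conflicts lands in different time slots.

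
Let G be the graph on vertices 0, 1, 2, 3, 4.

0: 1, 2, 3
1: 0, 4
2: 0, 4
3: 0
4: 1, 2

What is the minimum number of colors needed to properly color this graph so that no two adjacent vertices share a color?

2 and 4 are adjacent, so at least 2 colors are needed.
A valid assignment using 2 colors: 0=a, 1=b, 2=b, 3=b, 4=a. Each edge has distinct colors on its endpoints.

2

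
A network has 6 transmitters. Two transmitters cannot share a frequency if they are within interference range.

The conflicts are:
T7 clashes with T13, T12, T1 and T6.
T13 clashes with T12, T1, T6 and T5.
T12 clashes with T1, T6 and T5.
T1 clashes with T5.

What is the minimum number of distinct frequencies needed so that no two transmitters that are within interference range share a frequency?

4

T13, T12, T1, T5 pairwise conflict, so at least 4 frequencies are needed.
4 frequencies suffice: T7=3, T13=1, T12=2, T1=4, T6=4, T5=3. No two conflicting transmitters share a frequency.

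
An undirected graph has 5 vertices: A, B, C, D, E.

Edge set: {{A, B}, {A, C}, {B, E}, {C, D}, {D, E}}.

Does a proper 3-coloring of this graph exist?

The chromatic number is 3. The cycle B-A-C-D-E-B has odd length 5, so it cannot be 2-colored; at least 3 colors are needed.
A valid assignment using 3 colors: A=2, B=3, C=1, D=2, E=1.
That is already a proper 3-coloring.

Yes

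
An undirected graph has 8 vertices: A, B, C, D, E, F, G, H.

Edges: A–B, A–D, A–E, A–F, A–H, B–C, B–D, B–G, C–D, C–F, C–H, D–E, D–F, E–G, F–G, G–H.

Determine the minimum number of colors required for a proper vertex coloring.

3

B, C, D are mutually adjacent, so at least 3 colors are needed.
3 colors suffice: A=red, B=green, C=red, D=blue, E=green, F=green, G=red, H=blue. Every edge joins two different colors.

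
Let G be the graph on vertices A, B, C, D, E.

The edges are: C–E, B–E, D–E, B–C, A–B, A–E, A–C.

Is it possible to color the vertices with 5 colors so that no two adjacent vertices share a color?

The chromatic number is 4. A, B, C, E are pairwise adjacent (a clique of size 4), so at least 4 colors are needed.
4 colors suffice: color 1 → {E}; color 2 → {B, D}; color 3 → {C}; color 4 → {A}.
Since 5 ≥ 4, a proper 5-coloring certainly exists.

Yes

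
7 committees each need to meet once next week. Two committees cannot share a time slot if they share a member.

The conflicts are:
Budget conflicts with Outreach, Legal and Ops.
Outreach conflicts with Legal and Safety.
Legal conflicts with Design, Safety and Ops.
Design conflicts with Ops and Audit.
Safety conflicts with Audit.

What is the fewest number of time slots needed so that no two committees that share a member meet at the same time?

Legal, Design, Ops all conflict with each other, so at least 3 time slots are needed.
A valid assignment using 3 time slots: Budget=2, Outreach=3, Legal=1, Design=2, Safety=2, Ops=3, Audit=1. No two conflicting committees share a time slot.

3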